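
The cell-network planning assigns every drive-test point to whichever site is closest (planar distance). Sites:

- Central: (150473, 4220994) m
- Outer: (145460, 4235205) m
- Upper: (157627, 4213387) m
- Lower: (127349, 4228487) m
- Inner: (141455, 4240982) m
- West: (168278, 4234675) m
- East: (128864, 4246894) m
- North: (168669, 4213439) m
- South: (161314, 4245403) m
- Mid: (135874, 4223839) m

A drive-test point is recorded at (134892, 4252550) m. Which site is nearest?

Squared distances to each site:
Central: 1238548697.000; Outer: 412531649.000; Upper: 2050620794.000; Lower: 635924818.000; Inner: 176891593.000; West: 1434140621.000; East: 68327120.000; North: 2670556050.000; South: 749201693.000; Mid: 825285845.000.
Minimum at East.

East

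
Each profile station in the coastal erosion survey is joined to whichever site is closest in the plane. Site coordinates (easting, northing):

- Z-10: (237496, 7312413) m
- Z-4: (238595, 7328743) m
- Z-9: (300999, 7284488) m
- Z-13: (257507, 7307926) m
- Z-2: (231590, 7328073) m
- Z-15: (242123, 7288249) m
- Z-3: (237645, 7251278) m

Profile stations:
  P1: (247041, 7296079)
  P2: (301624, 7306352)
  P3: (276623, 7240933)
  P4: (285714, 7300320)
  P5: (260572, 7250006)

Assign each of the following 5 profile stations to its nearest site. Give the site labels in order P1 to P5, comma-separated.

P1 → Z-15 (d²=85495624.00)
P2 → Z-9 (d²=478425121.00)
P3 → Z-3 (d²=1626303509.00)
P4 → Z-9 (d²=484283449.00)
P5 → Z-3 (d²=527265313.00)

Z-15, Z-9, Z-3, Z-9, Z-3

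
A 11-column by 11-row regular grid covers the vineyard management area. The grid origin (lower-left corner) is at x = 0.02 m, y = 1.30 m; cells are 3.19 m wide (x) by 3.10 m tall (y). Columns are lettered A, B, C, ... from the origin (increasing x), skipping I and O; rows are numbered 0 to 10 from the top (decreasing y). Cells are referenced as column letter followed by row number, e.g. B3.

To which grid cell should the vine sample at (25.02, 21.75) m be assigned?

Column index: ⌊(25.02 − 0.02) / 3.19⌋ = ⌊7.837⌋ = 7 → column H
Row offset from origin: ⌊(21.75 − 1.30) / 3.10⌋ = ⌊6.597⌋ = 6 → row 4 (counted from top)

H4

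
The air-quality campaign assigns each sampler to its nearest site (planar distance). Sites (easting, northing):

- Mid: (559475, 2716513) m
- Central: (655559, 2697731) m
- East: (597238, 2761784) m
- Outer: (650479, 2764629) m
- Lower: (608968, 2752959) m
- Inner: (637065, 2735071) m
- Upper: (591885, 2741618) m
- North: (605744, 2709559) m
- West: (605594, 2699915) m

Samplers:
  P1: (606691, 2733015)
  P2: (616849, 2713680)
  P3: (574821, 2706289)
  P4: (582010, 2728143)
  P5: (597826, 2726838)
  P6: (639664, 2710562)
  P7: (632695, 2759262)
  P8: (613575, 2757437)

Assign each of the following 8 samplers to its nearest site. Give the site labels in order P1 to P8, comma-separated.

P1 → Upper (d²=293229245.00)
P2 → North (d²=140303666.00)
P3 → Mid (d²=340029892.00)
P4 → Upper (d²=279091250.00)
P5 → Upper (d²=253743881.00)
P6 → Central (d²=417285586.00)
P7 → Outer (d²=345075345.00)
P8 → Lower (d²=41276933.00)

Upper, North, Mid, Upper, Upper, Central, Outer, Lower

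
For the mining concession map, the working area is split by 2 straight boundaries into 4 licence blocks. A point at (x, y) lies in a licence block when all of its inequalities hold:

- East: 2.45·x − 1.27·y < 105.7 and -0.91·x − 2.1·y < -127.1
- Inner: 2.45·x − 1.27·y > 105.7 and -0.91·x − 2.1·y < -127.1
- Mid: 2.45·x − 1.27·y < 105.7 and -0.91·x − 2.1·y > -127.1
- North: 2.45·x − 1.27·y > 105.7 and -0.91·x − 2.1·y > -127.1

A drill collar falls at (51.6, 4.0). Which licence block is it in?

North

2.45·51.6 − 1.27·4.0 = 121.340, which is > 105.7
-0.91·51.6 − 2.1·4.0 = -55.356, which is > -127.1
This sign pattern matches North.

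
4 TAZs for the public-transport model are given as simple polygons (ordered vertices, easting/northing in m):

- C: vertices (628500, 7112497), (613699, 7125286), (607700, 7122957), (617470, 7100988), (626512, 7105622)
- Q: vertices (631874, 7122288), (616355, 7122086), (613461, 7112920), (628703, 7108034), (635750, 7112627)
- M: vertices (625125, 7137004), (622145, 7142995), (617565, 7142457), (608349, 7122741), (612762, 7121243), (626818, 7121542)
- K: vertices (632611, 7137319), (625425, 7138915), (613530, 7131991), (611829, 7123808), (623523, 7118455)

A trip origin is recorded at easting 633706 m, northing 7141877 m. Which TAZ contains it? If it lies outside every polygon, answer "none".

Cast a ray rightward from (633706, 7141877). For each polygon, the edges (by vertex number in listed order) whose endpoints lie on opposite sides of northing = 7141877, where each meets that height, and whether that is right or left of the point:
C: no edge straddles that height → 0 crossings.
Q: no edge straddles that height → 0 crossings.
M: 1–2 at easting≈622701.1 (left), 3–4 at easting≈617293.9 (left) → 0 crossings.
K: no edge straddles that height → 0 crossings.
All counts are even, so the point lies outside every listed polygon.

none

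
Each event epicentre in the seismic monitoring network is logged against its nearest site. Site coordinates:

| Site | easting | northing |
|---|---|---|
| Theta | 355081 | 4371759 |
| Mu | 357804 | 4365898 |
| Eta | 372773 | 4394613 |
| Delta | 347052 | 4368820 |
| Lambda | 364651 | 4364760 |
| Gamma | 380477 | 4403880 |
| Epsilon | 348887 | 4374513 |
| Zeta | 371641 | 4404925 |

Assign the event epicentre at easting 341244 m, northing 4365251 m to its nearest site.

Delta

Squared distances to each site:
Theta: 233816633.000; Mu: 274652209.000; Eta: 1856204885.000; Delta: 46470625.000; Lambda: 548128730.000; Gamma: 3031427930.000; Epsilon: 144200093.000; Zeta: 2498003885.000.
Minimum at Delta.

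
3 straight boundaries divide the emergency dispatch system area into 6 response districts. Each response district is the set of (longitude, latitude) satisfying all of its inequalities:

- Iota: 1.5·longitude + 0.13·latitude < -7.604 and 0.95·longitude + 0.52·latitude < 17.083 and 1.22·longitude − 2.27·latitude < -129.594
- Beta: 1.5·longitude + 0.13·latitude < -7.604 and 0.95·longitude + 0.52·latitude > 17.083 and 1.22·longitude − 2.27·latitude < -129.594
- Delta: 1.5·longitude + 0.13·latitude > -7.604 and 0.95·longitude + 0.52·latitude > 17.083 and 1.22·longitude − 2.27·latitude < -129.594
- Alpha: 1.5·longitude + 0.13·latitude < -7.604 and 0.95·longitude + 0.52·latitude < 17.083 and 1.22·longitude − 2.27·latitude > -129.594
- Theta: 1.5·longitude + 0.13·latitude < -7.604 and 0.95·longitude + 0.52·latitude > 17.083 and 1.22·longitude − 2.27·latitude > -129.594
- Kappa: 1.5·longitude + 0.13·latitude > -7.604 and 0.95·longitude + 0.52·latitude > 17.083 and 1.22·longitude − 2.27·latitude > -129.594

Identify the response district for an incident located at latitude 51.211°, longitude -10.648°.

Alpha

1.5·-10.648 + 0.13·51.211 = -9.315, which is < -7.604
0.95·-10.648 + 0.52·51.211 = 16.514, which is < 17.083
1.22·-10.648 − 2.27·51.211 = -129.240, which is > -129.594
This sign pattern matches Alpha.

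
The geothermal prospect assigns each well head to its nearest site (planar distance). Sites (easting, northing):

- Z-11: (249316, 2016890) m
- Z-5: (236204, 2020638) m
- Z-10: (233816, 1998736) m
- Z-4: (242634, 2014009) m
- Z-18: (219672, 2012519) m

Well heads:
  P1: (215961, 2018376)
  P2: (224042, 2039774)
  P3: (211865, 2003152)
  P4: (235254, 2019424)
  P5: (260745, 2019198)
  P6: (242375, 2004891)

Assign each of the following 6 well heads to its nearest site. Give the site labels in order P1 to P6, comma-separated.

P1 → Z-18 (d²=48075970.00)
P2 → Z-5 (d²=514100740.00)
P3 → Z-18 (d²=148689938.00)
P4 → Z-5 (d²=2376296.00)
P5 → Z-11 (d²=135948905.00)
P6 → Z-4 (d²=83205005.00)

Z-18, Z-5, Z-18, Z-5, Z-11, Z-4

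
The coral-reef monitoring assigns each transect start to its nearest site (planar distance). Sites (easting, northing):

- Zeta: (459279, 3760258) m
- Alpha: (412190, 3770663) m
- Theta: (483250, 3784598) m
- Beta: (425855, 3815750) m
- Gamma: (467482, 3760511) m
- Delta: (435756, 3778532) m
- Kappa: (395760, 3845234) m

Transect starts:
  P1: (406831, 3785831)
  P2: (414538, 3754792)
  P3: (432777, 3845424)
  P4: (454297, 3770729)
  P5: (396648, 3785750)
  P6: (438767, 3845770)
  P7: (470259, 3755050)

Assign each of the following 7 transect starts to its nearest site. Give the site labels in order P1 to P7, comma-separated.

Alpha, Alpha, Beta, Zeta, Alpha, Beta, Gamma

P1 → Alpha (d²=258787105.00)
P2 → Alpha (d²=257401745.00)
P3 → Beta (d²=928460360.00)
P4 → Zeta (d²=134462165.00)
P5 → Alpha (d²=469171333.00)
P6 → Beta (d²=1067920144.00)
P7 → Gamma (d²=37534250.00)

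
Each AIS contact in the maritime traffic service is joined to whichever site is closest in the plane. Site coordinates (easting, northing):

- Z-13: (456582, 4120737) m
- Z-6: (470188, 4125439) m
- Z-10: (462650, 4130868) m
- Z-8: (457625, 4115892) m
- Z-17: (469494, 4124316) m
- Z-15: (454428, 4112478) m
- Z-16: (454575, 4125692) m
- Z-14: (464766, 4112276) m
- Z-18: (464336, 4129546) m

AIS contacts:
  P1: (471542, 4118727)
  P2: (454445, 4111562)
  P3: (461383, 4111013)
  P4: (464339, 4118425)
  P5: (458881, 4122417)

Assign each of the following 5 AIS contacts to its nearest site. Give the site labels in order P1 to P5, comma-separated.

P1 → Z-17 (d²=35431225.00)
P2 → Z-15 (d²=839345.00)
P3 → Z-14 (d²=13039858.00)
P4 → Z-14 (d²=37992530.00)
P5 → Z-13 (d²=8107801.00)

Z-17, Z-15, Z-14, Z-14, Z-13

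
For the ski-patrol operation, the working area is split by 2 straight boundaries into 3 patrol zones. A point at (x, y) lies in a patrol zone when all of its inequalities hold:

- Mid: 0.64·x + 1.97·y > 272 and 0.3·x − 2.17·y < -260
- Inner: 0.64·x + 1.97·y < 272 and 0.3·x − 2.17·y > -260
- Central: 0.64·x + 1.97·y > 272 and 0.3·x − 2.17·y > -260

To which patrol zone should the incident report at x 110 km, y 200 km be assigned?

Mid

0.64·110 + 1.97·200 = 464.400, which is > 272
0.3·110 − 2.17·200 = -401.000, which is < -260
This sign pattern matches Mid.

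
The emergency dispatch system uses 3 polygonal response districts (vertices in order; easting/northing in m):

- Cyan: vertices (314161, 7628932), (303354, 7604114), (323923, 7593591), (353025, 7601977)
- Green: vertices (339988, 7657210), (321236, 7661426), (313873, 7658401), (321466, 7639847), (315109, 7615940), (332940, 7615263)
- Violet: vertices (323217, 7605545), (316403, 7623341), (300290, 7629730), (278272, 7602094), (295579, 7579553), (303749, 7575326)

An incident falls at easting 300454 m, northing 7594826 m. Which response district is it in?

Violet

Cast a ray rightward from (300454, 7594826). For each polygon, the edges (by vertex number in listed order) whose endpoints lie on opposite sides of northing = 7594826, where each meets that height, and whether that is right or left of the point:
Cyan: 2–3 at easting≈321509.0 (right), 3–4 at easting≈328208.8 (right) → 2 crossings.
Green: no edge straddles that height → 0 crossings.
Violet: 4–5 at easting≈283852.4 (left), 6–1 at easting≈316311.5 (right) → 1 crossing.
Only Violet has an odd count, so the point is inside Violet.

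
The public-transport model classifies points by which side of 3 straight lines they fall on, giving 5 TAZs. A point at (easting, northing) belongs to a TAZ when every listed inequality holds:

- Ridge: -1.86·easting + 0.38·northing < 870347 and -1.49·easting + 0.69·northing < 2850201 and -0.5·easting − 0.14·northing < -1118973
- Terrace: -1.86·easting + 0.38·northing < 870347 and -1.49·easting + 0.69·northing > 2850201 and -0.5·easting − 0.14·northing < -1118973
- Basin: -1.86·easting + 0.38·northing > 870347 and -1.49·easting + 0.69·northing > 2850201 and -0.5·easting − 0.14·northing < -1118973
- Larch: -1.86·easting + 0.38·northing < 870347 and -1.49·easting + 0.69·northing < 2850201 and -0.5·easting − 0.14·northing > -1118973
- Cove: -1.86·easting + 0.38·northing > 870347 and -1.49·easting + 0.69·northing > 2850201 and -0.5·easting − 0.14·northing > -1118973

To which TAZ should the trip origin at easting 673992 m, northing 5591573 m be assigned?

Basin

-1.86·673992 + 0.38·5591573 = 871172.620, which is > 870347
-1.49·673992 + 0.69·5591573 = 2853937.290, which is > 2850201
-0.5·673992 − 0.14·5591573 = -1119816.220, which is < -1118973
This sign pattern matches Basin.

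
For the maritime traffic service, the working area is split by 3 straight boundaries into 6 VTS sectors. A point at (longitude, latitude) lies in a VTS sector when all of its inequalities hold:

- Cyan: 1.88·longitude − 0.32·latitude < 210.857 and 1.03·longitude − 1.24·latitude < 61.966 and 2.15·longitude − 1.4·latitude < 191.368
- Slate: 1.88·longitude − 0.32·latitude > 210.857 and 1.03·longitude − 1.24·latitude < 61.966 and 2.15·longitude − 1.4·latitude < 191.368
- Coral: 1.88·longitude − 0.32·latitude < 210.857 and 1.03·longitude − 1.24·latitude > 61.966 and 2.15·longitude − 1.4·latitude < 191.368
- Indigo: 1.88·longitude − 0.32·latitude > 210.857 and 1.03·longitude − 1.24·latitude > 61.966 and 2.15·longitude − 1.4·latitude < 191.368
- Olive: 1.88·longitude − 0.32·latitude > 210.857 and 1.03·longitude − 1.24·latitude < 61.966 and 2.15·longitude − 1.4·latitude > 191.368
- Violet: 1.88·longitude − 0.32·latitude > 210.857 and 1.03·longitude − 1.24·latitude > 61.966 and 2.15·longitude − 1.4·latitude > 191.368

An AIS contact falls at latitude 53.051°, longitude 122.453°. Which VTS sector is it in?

1.88·122.453 − 0.32·53.051 = 213.235, which is > 210.857
1.03·122.453 − 1.24·53.051 = 60.343, which is < 61.966
2.15·122.453 − 1.4·53.051 = 189.003, which is < 191.368
This sign pattern matches Slate.

Slate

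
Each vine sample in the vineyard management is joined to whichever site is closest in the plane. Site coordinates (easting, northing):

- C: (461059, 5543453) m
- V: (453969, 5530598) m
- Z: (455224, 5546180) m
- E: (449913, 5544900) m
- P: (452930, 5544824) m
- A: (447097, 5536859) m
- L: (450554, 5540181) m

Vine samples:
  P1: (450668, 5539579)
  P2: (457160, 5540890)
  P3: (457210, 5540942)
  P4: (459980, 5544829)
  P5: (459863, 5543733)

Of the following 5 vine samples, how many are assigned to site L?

1

P1 → L
P2 → C
P3 → C
P4 → C
P5 → C
1 of the 5 goes to L.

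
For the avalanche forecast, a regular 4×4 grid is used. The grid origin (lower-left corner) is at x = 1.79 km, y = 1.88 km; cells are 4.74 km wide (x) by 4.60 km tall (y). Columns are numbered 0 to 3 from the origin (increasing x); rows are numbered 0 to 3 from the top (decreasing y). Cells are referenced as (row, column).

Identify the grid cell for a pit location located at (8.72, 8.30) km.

Column index: ⌊(8.72 − 1.79) / 4.74⌋ = ⌊1.462⌋ = 1
Row offset from origin: ⌊(8.30 − 1.88) / 4.60⌋ = ⌊1.396⌋ = 1 → row 2 (counted from top)

(2, 1)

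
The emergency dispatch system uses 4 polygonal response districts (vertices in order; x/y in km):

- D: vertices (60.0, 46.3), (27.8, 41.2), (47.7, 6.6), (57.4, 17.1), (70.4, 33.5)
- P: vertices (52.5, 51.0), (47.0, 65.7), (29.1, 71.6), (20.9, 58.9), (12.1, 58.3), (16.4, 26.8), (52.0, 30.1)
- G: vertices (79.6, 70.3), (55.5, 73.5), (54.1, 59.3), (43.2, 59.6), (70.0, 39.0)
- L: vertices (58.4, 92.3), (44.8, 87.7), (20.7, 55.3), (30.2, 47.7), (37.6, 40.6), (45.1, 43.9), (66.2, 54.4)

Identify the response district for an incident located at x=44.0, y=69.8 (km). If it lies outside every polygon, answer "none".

Cast a ray rightward from (44.0, 69.8). For each polygon, the edges (by vertex number in listed order) whose endpoints lie on opposite sides of y = 69.8, where each meets that height, and whether that is right or left of the point:
D: no edge straddles that height → 0 crossings.
P: 2–3 at x≈34.56 (left), 3–4 at x≈27.94 (left) → 0 crossings.
G: 2–3 at x≈55.14 (right), 5–1 at x≈79.45 (right) → 2 crossings.
L: 2–3 at x≈31.49 (left), 7–1 at x≈63.03 (right) → 1 crossing.
Only L has an odd count, so the point is inside L.

L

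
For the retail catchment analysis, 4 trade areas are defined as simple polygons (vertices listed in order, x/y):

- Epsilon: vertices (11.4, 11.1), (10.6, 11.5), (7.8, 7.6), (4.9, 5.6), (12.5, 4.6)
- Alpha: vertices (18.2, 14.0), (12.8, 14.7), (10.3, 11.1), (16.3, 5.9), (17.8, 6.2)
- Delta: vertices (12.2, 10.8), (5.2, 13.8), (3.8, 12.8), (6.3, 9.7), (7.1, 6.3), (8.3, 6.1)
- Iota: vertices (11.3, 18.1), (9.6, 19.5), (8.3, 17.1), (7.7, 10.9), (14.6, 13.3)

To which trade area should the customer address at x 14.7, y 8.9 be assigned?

Cast a ray rightward from (14.7, 8.9). For each polygon, the edges (by vertex number in listed order) whose endpoints lie on opposite sides of y = 8.9, where each meets that height, and whether that is right or left of the point:
Epsilon: 2–3 at x≈8.73 (left), 5–1 at x≈11.77 (left) → 0 crossings.
Alpha: 3–4 at x≈12.84 (left), 5–1 at x≈17.94 (right) → 1 crossing.
Delta: 4–5 at x≈6.49 (left), 6–1 at x≈10.62 (left) → 0 crossings.
Iota: no edge straddles that height → 0 crossings.
Only Alpha has an odd count, so the point is inside Alpha.

Alpha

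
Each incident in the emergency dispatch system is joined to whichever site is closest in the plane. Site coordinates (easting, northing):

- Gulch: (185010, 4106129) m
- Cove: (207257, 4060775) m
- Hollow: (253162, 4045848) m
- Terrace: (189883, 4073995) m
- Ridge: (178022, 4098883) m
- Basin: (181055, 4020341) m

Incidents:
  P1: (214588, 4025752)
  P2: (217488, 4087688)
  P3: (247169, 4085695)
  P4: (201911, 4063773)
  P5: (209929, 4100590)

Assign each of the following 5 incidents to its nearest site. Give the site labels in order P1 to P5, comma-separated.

P1 → Basin (d²=1153741010.00)
P2 → Cove (d²=828982930.00)
P3 → Hollow (d²=1623699458.00)
P4 → Cove (d²=37567720.00)
P5 → Gulch (d²=651637082.00)

Basin, Cove, Hollow, Cove, Gulch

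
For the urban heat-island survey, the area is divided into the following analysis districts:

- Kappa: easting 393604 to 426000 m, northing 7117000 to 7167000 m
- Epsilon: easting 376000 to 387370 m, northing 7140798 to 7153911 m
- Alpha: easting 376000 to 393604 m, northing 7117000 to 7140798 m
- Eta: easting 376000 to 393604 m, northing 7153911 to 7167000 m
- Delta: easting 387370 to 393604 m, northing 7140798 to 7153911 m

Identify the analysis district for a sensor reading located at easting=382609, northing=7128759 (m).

Alpha

The point has easting = 382609 and northing = 7128759.
Only Alpha satisfies 376000 ≤ easting ≤ 393604 and 7117000 ≤ northing ≤ 7140798.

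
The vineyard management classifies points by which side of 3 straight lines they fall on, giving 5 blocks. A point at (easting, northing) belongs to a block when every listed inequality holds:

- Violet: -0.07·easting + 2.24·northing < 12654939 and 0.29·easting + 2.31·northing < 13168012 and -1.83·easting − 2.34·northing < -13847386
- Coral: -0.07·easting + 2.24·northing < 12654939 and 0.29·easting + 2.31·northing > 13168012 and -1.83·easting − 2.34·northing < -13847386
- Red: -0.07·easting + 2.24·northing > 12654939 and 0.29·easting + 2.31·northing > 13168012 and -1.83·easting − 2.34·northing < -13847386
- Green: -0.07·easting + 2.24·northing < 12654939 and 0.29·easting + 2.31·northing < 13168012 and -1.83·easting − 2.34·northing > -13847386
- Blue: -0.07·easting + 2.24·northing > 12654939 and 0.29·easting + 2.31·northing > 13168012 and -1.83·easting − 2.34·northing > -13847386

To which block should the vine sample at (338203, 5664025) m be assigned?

-0.07·338203 + 2.24·5664025 = 12663741.790, which is > 12654939
0.29·338203 + 2.31·5664025 = 13181976.620, which is > 13168012
-1.83·338203 − 2.34·5664025 = -13872729.990, which is < -13847386
This sign pattern matches Red.

Red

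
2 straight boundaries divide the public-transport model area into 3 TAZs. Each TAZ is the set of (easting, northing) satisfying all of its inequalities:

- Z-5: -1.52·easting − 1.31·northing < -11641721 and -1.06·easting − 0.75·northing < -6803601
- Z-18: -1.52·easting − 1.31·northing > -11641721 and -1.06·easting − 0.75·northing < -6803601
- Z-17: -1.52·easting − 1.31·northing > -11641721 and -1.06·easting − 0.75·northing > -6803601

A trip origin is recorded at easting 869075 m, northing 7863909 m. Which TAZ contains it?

-1.52·869075 − 1.31·7863909 = -11622714.790, which is > -11641721
-1.06·869075 − 0.75·7863909 = -6819151.250, which is < -6803601
This sign pattern matches Z-18.

Z-18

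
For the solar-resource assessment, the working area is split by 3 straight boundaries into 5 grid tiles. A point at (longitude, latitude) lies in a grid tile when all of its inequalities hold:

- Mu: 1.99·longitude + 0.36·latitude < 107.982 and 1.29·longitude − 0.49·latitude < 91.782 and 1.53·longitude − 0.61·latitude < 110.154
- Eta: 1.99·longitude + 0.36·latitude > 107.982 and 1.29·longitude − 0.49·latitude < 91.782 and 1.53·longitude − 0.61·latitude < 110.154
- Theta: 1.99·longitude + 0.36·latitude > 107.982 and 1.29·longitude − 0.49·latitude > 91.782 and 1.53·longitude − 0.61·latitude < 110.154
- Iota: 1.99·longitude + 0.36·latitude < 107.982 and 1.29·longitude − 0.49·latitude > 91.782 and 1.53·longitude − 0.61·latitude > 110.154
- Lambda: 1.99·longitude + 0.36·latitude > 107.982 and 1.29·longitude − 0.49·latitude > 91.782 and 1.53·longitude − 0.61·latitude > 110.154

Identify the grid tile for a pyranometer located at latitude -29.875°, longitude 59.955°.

1.99·59.955 + 0.36·-29.875 = 108.555, which is > 107.982
1.29·59.955 − 0.49·-29.875 = 91.981, which is > 91.782
1.53·59.955 − 0.61·-29.875 = 109.955, which is < 110.154
This sign pattern matches Theta.

Theta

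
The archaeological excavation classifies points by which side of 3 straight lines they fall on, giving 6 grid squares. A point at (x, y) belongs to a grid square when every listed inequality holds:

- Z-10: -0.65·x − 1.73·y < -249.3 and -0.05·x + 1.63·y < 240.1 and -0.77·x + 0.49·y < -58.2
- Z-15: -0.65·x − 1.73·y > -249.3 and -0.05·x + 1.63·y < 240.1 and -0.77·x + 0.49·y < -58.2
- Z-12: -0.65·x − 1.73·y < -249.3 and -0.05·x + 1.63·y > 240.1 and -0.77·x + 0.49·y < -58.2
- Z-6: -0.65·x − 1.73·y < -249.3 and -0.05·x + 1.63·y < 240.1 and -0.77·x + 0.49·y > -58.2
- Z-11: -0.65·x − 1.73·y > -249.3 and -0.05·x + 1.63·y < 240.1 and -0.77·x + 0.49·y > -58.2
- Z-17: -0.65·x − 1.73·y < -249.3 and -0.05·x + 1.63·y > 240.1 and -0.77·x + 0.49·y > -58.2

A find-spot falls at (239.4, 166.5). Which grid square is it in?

-0.65·239.4 − 1.73·166.5 = -443.655, which is < -249.3
-0.05·239.4 + 1.63·166.5 = 259.425, which is > 240.1
-0.77·239.4 + 0.49·166.5 = -102.753, which is < -58.2
This sign pattern matches Z-12.

Z-12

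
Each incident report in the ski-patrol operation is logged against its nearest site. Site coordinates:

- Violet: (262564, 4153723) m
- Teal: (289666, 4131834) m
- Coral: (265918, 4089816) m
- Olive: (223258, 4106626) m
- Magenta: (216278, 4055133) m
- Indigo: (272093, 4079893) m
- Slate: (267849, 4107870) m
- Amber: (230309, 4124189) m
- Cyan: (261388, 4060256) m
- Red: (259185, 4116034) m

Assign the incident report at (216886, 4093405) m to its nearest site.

Squared distances to each site:
Violet: 5724740808.000; Teal: 6773716441.000; Coral: 2417017945.000; Olive: 215397225.000; Magenta: 1465115648.000; Indigo: 3230386993.000; Slate: 2806463594.000; Amber: 1127831585.000; Cyan: 3079284205.000; Red: 2301277042.000.
Minimum at Olive.

Olive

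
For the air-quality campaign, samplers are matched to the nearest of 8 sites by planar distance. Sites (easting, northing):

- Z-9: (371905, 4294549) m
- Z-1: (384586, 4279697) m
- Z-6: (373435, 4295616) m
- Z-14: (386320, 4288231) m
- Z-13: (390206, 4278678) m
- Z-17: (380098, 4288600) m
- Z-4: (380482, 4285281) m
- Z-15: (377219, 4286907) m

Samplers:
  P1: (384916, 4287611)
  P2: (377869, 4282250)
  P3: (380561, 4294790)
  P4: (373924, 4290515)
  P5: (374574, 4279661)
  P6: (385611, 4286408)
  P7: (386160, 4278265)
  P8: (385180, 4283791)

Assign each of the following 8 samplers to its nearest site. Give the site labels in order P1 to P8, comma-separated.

Z-14, Z-4, Z-17, Z-9, Z-15, Z-14, Z-1, Z-1

P1 → Z-14 (d²=2355616.00)
P2 → Z-4 (d²=16014730.00)
P3 → Z-17 (d²=38530469.00)
P4 → Z-9 (d²=20349517.00)
P5 → Z-15 (d²=59500541.00)
P6 → Z-14 (d²=3826010.00)
P7 → Z-1 (d²=4528100.00)
P8 → Z-1 (d²=17113672.00)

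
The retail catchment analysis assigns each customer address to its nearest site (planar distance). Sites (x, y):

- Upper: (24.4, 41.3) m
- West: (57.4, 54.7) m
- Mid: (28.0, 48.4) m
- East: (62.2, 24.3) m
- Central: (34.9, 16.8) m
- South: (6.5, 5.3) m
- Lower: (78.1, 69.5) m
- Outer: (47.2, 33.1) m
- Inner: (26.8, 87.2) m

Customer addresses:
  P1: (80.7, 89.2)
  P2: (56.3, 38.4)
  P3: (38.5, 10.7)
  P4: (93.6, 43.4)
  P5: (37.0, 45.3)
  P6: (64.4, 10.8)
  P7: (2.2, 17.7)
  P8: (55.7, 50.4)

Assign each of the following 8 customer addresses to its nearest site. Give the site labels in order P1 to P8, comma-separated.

P1 → Lower (d²=394.85)
P2 → Outer (d²=110.90)
P3 → Central (d²=50.17)
P4 → Lower (d²=921.46)
P5 → Mid (d²=90.61)
P6 → East (d²=187.09)
P7 → South (d²=172.25)
P8 → West (d²=21.38)

Lower, Outer, Central, Lower, Mid, East, South, West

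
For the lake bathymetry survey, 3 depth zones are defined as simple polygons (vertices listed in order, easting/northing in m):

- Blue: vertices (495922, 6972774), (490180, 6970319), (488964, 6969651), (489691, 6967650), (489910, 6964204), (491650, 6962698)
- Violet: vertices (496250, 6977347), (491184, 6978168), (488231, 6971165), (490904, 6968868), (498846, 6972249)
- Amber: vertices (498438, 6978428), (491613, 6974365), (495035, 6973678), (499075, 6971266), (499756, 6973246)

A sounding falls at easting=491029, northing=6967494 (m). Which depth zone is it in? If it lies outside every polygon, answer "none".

Cast a ray rightward from (491029, 6967494). For each polygon, the edges (by vertex number in listed order) whose endpoints lie on opposite sides of northing = 6967494, where each meets that height, and whether that is right or left of the point:
Blue: 4–5 at easting≈489700.9 (left), 6–1 at easting≈493683.4 (right) → 1 crossing.
Violet: no edge straddles that height → 0 crossings.
Amber: no edge straddles that height → 0 crossings.
Only Blue has an odd count, so the point is inside Blue.

Blue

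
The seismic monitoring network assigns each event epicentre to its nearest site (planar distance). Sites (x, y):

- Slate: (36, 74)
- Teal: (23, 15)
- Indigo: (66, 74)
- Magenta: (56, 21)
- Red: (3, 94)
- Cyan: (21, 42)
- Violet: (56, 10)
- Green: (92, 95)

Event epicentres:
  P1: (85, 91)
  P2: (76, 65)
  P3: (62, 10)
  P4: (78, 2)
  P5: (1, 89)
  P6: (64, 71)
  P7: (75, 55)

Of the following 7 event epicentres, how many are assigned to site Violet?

2

P1 → Green
P2 → Indigo
P3 → Violet
P4 → Violet
P5 → Red
P6 → Indigo
P7 → Indigo
2 of the 7 go to Violet.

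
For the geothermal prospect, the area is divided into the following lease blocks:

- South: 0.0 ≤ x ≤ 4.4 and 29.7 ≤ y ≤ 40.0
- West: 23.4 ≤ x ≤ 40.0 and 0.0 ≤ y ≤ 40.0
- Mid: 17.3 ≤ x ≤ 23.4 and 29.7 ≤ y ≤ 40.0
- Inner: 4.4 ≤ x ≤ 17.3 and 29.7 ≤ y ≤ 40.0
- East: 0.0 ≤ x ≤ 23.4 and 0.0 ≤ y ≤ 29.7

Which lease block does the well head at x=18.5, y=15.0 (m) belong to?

East

The point has x = 18.5 and y = 15.0.
Only East satisfies 0.0 ≤ x ≤ 23.4 and 0.0 ≤ y ≤ 29.7.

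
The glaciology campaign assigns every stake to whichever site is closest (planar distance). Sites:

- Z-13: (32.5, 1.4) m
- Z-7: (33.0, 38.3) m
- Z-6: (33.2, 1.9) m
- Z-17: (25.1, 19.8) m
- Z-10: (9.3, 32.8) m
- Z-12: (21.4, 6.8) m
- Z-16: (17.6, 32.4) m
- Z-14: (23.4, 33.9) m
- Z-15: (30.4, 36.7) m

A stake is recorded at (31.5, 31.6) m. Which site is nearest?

Squared distances to each site:
Z-13: 913.040; Z-7: 47.140; Z-6: 884.980; Z-17: 180.200; Z-10: 494.280; Z-12: 717.050; Z-16: 193.850; Z-14: 70.900; Z-15: 27.220.
Minimum at Z-15.

Z-15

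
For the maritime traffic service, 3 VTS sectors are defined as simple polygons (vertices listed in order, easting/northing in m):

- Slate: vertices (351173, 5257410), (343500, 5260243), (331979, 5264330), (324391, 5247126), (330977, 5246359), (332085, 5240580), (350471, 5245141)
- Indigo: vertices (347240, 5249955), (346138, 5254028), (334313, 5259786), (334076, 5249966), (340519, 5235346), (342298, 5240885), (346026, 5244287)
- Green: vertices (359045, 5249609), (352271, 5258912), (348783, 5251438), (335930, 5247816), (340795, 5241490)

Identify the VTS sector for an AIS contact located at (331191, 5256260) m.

Cast a ray rightward from (331191, 5256260). For each polygon, the edges (by vertex number in listed order) whose endpoints lie on opposite sides of northing = 5256260, where each meets that height, and whether that is right or left of the point:
Slate: 3–4 at easting≈328419.6 (left), 7–1 at easting≈351107.2 (right) → 1 crossing.
Indigo: 2–3 at easting≈341554.2 (right), 3–4 at easting≈334227.9 (right) → 2 crossings.
Green: 1–2 at easting≈354202.1 (right), 2–3 at easting≈351033.4 (right) → 2 crossings.
Only Slate has an odd count, so the point is inside Slate.

Slate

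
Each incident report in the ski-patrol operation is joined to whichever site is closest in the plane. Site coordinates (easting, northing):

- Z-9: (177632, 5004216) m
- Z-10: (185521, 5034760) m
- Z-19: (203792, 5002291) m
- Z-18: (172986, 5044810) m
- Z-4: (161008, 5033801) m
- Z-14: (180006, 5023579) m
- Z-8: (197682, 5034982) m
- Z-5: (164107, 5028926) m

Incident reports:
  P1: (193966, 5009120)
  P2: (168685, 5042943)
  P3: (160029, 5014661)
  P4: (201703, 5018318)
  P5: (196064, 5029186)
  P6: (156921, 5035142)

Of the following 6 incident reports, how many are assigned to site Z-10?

P1 → Z-19
P2 → Z-18
P3 → Z-5
P4 → Z-19
P5 → Z-8
P6 → Z-4
0 of the 6 go to Z-10.

0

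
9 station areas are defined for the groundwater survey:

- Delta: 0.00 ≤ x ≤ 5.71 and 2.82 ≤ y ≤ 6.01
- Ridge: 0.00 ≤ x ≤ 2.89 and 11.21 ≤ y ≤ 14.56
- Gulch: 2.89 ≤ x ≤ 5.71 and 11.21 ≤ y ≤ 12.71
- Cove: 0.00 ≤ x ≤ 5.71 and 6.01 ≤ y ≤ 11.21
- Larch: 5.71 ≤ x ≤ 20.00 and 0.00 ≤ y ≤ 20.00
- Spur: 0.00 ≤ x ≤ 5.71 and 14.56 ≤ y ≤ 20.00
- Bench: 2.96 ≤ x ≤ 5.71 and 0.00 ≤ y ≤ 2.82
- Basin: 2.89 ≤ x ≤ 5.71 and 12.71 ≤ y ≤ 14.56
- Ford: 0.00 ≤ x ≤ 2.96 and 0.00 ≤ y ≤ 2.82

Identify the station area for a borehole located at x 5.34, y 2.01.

The point has x = 5.34 and y = 2.01.
Only Bench satisfies 2.96 ≤ x ≤ 5.71 and 0.00 ≤ y ≤ 2.82.

Bench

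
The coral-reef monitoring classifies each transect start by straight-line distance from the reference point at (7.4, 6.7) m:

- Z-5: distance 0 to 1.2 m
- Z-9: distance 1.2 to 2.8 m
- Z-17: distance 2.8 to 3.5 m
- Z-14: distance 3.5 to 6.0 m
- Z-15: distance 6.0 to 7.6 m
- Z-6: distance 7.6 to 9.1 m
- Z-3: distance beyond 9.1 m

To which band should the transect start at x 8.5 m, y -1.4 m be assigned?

Z-6

Distance = √((8.5−7.4)² + (-1.4−6.7)²) = √(1.210 + 65.610) = 8.174 m.
7.6 ≤ 8.174 < 9.1 → Z-6.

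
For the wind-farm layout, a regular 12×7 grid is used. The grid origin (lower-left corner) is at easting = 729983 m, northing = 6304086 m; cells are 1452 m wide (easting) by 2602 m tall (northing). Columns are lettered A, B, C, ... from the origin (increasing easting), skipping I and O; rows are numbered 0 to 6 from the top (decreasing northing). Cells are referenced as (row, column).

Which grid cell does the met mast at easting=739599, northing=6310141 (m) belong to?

Column index: ⌊(739599 − 729983) / 1452⌋ = ⌊6.623⌋ = 6 → column G
Row offset from origin: ⌊(6310141 − 6304086) / 2602⌋ = ⌊2.327⌋ = 2 → row 4 (counted from top)

(4, G)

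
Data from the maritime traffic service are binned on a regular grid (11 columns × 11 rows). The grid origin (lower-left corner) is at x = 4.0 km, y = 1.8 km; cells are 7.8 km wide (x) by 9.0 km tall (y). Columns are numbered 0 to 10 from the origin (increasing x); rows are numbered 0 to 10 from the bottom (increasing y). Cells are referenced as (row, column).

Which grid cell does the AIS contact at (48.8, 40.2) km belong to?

Column index: ⌊(48.8 − 4.0) / 7.8⌋ = ⌊5.744⌋ = 5
Row offset from origin: ⌊(40.2 − 1.8) / 9.0⌋ = ⌊4.267⌋ = 4 → row 4

(4, 5)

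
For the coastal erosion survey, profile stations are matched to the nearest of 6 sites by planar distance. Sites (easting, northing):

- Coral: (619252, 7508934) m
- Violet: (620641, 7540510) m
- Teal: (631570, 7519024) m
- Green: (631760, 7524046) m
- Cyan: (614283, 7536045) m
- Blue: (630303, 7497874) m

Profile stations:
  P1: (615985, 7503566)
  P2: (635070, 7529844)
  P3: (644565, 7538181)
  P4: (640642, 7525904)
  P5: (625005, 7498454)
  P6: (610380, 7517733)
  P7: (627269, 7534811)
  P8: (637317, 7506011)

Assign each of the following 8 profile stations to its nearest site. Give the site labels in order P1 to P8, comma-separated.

Coral, Green, Green, Green, Blue, Coral, Violet, Blue

P1 → Coral (d²=39488713.00)
P2 → Green (d²=44572904.00)
P3 → Green (d²=363766250.00)
P4 → Green (d²=82342088.00)
P5 → Blue (d²=28405204.00)
P6 → Coral (d²=156134785.00)
P7 → Violet (d²=76408985.00)
P8 → Blue (d²=115406965.00)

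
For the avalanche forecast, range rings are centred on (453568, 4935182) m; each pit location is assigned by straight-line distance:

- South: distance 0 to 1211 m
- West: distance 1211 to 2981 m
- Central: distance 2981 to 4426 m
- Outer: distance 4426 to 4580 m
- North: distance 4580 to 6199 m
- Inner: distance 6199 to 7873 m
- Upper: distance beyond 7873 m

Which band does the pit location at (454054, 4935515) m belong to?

Distance = √((454054−453568)² + (4935515−4935182)²) = √(236196.000 + 110889.000) = 589.139 m.
0 ≤ 589.139 < 1211 → South.

South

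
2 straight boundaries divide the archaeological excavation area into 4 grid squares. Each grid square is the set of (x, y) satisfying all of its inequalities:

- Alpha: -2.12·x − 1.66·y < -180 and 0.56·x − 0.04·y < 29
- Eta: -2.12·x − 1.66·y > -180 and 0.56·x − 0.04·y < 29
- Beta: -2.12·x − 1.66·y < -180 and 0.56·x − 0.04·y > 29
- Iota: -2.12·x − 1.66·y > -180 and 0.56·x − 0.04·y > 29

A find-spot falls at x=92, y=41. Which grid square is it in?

-2.12·92 − 1.66·41 = -263.100, which is < -180
0.56·92 − 0.04·41 = 49.880, which is > 29
This sign pattern matches Beta.

Beta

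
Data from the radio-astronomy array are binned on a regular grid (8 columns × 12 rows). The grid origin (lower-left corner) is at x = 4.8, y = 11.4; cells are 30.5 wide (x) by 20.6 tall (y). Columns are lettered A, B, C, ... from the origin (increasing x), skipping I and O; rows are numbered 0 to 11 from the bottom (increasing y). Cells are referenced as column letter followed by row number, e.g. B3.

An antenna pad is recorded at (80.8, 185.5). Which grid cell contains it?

Column index: ⌊(80.8 − 4.8) / 30.5⌋ = ⌊2.492⌋ = 2 → column C
Row offset from origin: ⌊(185.5 − 11.4) / 20.6⌋ = ⌊8.451⌋ = 8 → row 8

C8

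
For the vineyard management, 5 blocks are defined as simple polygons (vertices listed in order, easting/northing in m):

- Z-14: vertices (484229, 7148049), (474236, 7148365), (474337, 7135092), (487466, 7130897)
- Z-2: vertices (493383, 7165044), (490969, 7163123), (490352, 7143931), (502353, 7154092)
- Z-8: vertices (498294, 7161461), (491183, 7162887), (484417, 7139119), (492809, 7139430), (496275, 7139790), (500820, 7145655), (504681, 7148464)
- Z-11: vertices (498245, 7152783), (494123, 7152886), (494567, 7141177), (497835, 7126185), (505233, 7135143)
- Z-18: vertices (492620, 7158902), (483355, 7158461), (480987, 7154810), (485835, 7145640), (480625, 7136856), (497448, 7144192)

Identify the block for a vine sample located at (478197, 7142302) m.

Z-14

Cast a ray rightward from (478197, 7142302). For each polygon, the edges (by vertex number in listed order) whose endpoints lie on opposite sides of northing = 7142302, where each meets that height, and whether that is right or left of the point:
Z-14: 2–3 at easting≈474282.1 (left), 4–1 at easting≈485313.6 (right) → 1 crossing.
Z-2: no edge straddles that height → 0 crossings.
Z-8: 2–3 at easting≈485323.1 (right), 5–6 at easting≈498221.6 (right) → 2 crossings.
Z-11: 2–3 at easting≈494524.3 (right), 5–1 at easting≈502397.0 (right) → 2 crossings.
Z-18: 4–5 at easting≈483855.2 (right), 5–6 at easting≈493113.8 (right) → 2 crossings.
Only Z-14 has an odd count, so the point is inside Z-14.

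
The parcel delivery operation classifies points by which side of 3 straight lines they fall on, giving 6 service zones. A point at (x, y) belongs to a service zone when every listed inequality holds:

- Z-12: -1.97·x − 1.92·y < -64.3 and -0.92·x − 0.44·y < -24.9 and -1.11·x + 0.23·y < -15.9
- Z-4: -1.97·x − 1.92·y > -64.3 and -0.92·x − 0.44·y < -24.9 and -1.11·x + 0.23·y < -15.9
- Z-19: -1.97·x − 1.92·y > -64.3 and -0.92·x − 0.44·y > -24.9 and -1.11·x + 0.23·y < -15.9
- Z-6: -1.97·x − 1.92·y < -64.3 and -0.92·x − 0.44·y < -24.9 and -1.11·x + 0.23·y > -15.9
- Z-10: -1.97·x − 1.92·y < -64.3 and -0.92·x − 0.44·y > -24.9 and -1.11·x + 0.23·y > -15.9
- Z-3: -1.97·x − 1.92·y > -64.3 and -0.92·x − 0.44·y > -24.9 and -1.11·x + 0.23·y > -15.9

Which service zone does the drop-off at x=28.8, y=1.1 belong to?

-1.97·28.8 − 1.92·1.1 = -58.848, which is > -64.3
-0.92·28.8 − 0.44·1.1 = -26.980, which is < -24.9
-1.11·28.8 + 0.23·1.1 = -31.715, which is < -15.9
This sign pattern matches Z-4.

Z-4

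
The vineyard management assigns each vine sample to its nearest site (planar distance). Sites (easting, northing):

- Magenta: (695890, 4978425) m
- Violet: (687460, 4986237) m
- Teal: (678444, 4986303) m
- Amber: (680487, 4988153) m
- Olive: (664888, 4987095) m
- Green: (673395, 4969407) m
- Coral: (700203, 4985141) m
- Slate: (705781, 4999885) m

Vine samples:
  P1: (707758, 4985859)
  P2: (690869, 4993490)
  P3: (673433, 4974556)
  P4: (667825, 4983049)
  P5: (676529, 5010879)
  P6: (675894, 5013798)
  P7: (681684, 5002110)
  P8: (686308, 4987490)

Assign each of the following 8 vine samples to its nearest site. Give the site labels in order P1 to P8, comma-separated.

Coral, Violet, Green, Olive, Amber, Amber, Amber, Violet

P1 → Coral (d²=57593549.00)
P2 → Violet (d²=64227290.00)
P3 → Green (d²=26513645.00)
P4 → Olive (d²=24996085.00)
P5 → Amber (d²=532136840.00)
P6 → Amber (d²=678761674.00)
P7 → Amber (d²=196230658.00)
P8 → Violet (d²=2897113.00)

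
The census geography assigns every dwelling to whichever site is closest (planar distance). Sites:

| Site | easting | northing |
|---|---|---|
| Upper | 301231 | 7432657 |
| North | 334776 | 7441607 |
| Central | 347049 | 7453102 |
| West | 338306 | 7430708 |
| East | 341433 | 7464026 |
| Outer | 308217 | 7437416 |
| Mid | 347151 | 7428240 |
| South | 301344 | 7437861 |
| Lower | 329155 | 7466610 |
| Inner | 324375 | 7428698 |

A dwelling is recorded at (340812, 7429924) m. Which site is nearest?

Squared distances to each site:
Upper: 1574124850.000; North: 172925785.000; Central: 576119853.000; West: 6894692.000; East: 1163332045.000; Outer: 1118564089.000; Mid: 43018777.000; South: 1620718993.000; Lower: 1481748245.000; Inner: 271678045.000.
Minimum at West.

West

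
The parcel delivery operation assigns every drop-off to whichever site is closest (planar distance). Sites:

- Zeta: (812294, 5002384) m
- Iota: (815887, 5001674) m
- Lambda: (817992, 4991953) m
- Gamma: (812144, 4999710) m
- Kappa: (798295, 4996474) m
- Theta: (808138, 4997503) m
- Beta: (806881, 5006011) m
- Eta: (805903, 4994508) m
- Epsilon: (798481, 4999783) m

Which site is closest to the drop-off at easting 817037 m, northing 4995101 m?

Squared distances to each site:
Zeta: 75538138.000; Iota: 44526829.000; Lambda: 10821929.000; Gamma: 45184330.000; Kappa: 353147693.000; Theta: 84961805.000; Beta: 222172436.000; Eta: 124317605.000; Epsilon: 366246260.000.
Minimum at Lambda.

Lambda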